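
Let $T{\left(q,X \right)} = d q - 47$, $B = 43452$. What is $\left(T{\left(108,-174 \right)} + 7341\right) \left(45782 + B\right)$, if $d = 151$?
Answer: $2106100868$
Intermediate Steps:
$T{\left(q,X \right)} = -47 + 151 q$ ($T{\left(q,X \right)} = 151 q - 47 = -47 + 151 q$)
$\left(T{\left(108,-174 \right)} + 7341\right) \left(45782 + B\right) = \left(\left(-47 + 151 \cdot 108\right) + 7341\right) \left(45782 + 43452\right) = \left(\left(-47 + 16308\right) + 7341\right) 89234 = \left(16261 + 7341\right) 89234 = 23602 \cdot 89234 = 2106100868$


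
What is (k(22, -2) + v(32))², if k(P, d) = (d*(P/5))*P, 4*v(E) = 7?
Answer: 14722569/400 ≈ 36806.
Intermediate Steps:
v(E) = 7/4 (v(E) = (¼)*7 = 7/4)
k(P, d) = d*P²/5 (k(P, d) = (d*(P*(⅕)))*P = (d*(P/5))*P = (P*d/5)*P = d*P²/5)
(k(22, -2) + v(32))² = ((⅕)*(-2)*22² + 7/4)² = ((⅕)*(-2)*484 + 7/4)² = (-968/5 + 7/4)² = (-3837/20)² = 14722569/400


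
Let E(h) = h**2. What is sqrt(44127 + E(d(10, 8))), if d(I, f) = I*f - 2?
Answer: 3*sqrt(5579) ≈ 224.08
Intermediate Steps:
d(I, f) = -2 + I*f
sqrt(44127 + E(d(10, 8))) = sqrt(44127 + (-2 + 10*8)**2) = sqrt(44127 + (-2 + 80)**2) = sqrt(44127 + 78**2) = sqrt(44127 + 6084) = sqrt(50211) = 3*sqrt(5579)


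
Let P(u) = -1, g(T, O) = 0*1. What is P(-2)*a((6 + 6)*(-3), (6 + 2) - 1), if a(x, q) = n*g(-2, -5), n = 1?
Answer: 0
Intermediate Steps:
g(T, O) = 0
a(x, q) = 0 (a(x, q) = 1*0 = 0)
P(-2)*a((6 + 6)*(-3), (6 + 2) - 1) = -1*0 = 0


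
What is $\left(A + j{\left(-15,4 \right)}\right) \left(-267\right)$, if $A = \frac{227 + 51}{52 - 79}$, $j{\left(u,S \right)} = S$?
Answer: $\frac{15130}{9} \approx 1681.1$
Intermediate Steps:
$A = - \frac{278}{27}$ ($A = \frac{278}{-27} = 278 \left(- \frac{1}{27}\right) = - \frac{278}{27} \approx -10.296$)
$\left(A + j{\left(-15,4 \right)}\right) \left(-267\right) = \left(- \frac{278}{27} + 4\right) \left(-267\right) = \left(- \frac{170}{27}\right) \left(-267\right) = \frac{15130}{9}$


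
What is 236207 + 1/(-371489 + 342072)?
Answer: 6948501318/29417 ≈ 2.3621e+5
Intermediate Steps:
236207 + 1/(-371489 + 342072) = 236207 + 1/(-29417) = 236207 - 1/29417 = 6948501318/29417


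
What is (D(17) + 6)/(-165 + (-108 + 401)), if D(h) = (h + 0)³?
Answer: 4919/128 ≈ 38.430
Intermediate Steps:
D(h) = h³
(D(17) + 6)/(-165 + (-108 + 401)) = (17³ + 6)/(-165 + (-108 + 401)) = (4913 + 6)/(-165 + 293) = 4919/128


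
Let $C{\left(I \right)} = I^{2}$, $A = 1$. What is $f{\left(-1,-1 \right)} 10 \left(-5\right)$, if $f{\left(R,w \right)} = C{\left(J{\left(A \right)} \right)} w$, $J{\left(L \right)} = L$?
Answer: $50$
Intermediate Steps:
$f{\left(R,w \right)} = w$ ($f{\left(R,w \right)} = 1^{2} w = 1 w = w$)
$f{\left(-1,-1 \right)} 10 \left(-5\right) = \left(-1\right) 10 \left(-5\right) = \left(-10\right) \left(-5\right) = 50$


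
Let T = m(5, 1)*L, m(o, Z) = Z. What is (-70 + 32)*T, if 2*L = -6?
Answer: 114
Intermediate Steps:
L = -3 (L = (1/2)*(-6) = -3)
T = -3 (T = 1*(-3) = -3)
(-70 + 32)*T = (-70 + 32)*(-3) = -38*(-3) = 114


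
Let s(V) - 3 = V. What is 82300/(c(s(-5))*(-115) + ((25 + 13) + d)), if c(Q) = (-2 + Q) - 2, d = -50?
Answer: 41150/339 ≈ 121.39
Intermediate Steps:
s(V) = 3 + V
c(Q) = -4 + Q
82300/(c(s(-5))*(-115) + ((25 + 13) + d)) = 82300/((-4 + (3 - 5))*(-115) + ((25 + 13) - 50)) = 82300/((-4 - 2)*(-115) + (38 - 50)) = 82300/(-6*(-115) - 12) = 82300/(690 - 12) = 82300/678 = 82300*(1/678) = 41150/339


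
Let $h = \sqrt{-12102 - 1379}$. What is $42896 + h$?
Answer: $42896 + i \sqrt{13481} \approx 42896.0 + 116.11 i$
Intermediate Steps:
$h = i \sqrt{13481}$ ($h = \sqrt{-13481} = i \sqrt{13481} \approx 116.11 i$)
$42896 + h = 42896 + i \sqrt{13481}$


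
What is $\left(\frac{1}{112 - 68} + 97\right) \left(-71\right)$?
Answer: $- \frac{303099}{44} \approx -6888.6$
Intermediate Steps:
$\left(\frac{1}{112 - 68} + 97\right) \left(-71\right) = \left(\frac{1}{44} + 97\right) \left(-71\right) = \frac{4269}{44} \left(-71\right) = - \frac{303099}{44}$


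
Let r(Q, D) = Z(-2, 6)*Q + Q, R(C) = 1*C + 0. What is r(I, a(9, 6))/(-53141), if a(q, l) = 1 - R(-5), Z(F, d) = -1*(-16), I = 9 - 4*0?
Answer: -153/53141 ≈ -0.0028791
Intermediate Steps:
I = 9 (I = 9 + 0 = 9)
R(C) = C (R(C) = C + 0 = C)
Z(F, d) = 16
a(q, l) = 6 (a(q, l) = 1 - 1*(-5) = 1 + 5 = 6)
r(Q, D) = 17*Q (r(Q, D) = 16*Q + Q = 17*Q)
r(I, a(9, 6))/(-53141) = (17*9)/(-53141) = 153*(-1/53141) = -153/53141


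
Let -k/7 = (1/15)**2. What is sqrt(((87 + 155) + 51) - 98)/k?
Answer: -225*sqrt(195)/7 ≈ -448.85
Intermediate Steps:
k = -7/225 (k = -7*(1/15)**2 = -7*1/225 = -7/225 ≈ -0.031111)
sqrt(((87 + 155) + 51) - 98)/k = sqrt(((87 + 155) + 51) - 98)/(-7/225) = sqrt((242 + 51) - 98)*(-225/7) = sqrt(293 - 98)*(-225/7) = sqrt(195)*(-225/7) = -225*sqrt(195)/7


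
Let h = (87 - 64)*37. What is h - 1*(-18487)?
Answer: 19338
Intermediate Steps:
h = 851 (h = 23*37 = 851)
h - 1*(-18487) = 851 - 1*(-18487) = 851 + 18487 = 19338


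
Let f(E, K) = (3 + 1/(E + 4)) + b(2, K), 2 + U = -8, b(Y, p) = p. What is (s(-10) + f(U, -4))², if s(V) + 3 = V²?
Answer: 330625/36 ≈ 9184.0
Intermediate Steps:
U = -10 (U = -2 - 8 = -10)
f(E, K) = 3 + K + 1/(4 + E) (f(E, K) = (3 + 1/(E + 4)) + K = (3 + 1/(4 + E)) + K = 3 + K + 1/(4 + E))
s(V) = -3 + V²
(s(-10) + f(U, -4))² = ((-3 + (-10)²) + (13 + 3*(-10) + 4*(-4) - 10*(-4))/(4 - 10))² = ((-3 + 100) + (13 - 30 - 16 + 40)/(-6))² = (97 - ⅙*7)² = (97 - 7/6)² = (575/6)² = 330625/36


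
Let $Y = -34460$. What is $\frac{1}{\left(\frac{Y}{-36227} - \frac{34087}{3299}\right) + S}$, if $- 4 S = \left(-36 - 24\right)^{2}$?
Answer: $- \frac{119512873}{108682771909} \approx -0.0010996$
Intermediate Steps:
$S = -900$ ($S = - \frac{\left(-36 - 24\right)^{2}}{4} = - \frac{\left(-60\right)^{2}}{4} = \left(- \frac{1}{4}\right) 3600 = -900$)
$\frac{1}{\left(\frac{Y}{-36227} - \frac{34087}{3299}\right) + S} = \frac{1}{\left(- \frac{34460}{-36227} - \frac{34087}{3299}\right) - 900} = \frac{1}{\left(\left(-34460\right) \left(- \frac{1}{36227}\right) - \frac{34087}{3299}\right) - 900} = \frac{1}{\left(\frac{34460}{36227} - \frac{34087}{3299}\right) - 900} = \frac{1}{- \frac{1121186209}{119512873} - 900} = \frac{1}{- \frac{108682771909}{119512873}} = - \frac{119512873}{108682771909}$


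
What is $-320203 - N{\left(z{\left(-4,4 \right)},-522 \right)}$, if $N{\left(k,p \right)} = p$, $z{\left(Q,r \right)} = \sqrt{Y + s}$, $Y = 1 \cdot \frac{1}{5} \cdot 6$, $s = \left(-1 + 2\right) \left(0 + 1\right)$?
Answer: $-319681$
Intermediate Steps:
$s = 1$ ($s = 1 \cdot 1 = 1$)
$Y = \frac{6}{5}$ ($Y = 1 \cdot \frac{1}{5} \cdot 6 = \frac{1}{5} \cdot 6 = \frac{6}{5} \approx 1.2$)
$z{\left(Q,r \right)} = \frac{\sqrt{55}}{5}$ ($z{\left(Q,r \right)} = \sqrt{\frac{6}{5} + 1} = \sqrt{\frac{11}{5}} = \frac{\sqrt{55}}{5}$)
$-320203 - N{\left(z{\left(-4,4 \right)},-522 \right)} = -320203 - -522 = -320203 + 522 = -319681$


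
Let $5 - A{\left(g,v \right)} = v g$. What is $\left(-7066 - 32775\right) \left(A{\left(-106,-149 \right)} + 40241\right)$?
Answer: $-974192132$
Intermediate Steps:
$A{\left(g,v \right)} = 5 - g v$ ($A{\left(g,v \right)} = 5 - v g = 5 - g v$)
$\left(-7066 - 32775\right) \left(A{\left(-106,-149 \right)} + 40241\right) = \left(-7066 - 32775\right) \left(\left(5 - \left(-106\right) \left(-149\right)\right) + 40241\right) = - 39841 \left(\left(5 - 15794\right) + 40241\right) = - 39841 \left(-15789 + 40241\right) = \left(-39841\right) 24452 = -974192132$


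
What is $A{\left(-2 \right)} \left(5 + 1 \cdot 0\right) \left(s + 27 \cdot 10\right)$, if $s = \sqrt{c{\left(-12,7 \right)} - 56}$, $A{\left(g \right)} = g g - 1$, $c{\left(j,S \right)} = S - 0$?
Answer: $4050 + 105 i \approx 4050.0 + 105.0 i$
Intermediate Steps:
$c{\left(j,S \right)} = S$ ($c{\left(j,S \right)} = S + 0 = S$)
$A{\left(g \right)} = -1 + g^{2}$ ($A{\left(g \right)} = g^{2} - 1 = -1 + g^{2}$)
$s = 7 i$ ($s = \sqrt{7 - 56} = \sqrt{-49} = 7 i \approx 7.0 i$)
$A{\left(-2 \right)} \left(5 + 1 \cdot 0\right) \left(s + 27 \cdot 10\right) = \left(-1 + \left(-2\right)^{2}\right) \left(5 + 1 \cdot 0\right) \left(7 i + 27 \cdot 10\right) = \left(-1 + 4\right) \left(5 + 0\right) \left(7 i + 270\right) = 3 \cdot 5 \left(270 + 7 i\right) = 15 \left(270 + 7 i\right) = 4050 + 105 i$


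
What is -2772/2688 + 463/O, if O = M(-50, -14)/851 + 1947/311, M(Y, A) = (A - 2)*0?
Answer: 4543525/62304 ≈ 72.925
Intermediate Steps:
M(Y, A) = 0 (M(Y, A) = (-2 + A)*0 = 0)
O = 1947/311 (O = 0/851 + 1947/311 = 0*(1/851) + 1947*(1/311) = 0 + 1947/311 = 1947/311 ≈ 6.2605)
-2772/2688 + 463/O = -2772/2688 + 463/(1947/311) = -2772*1/2688 + 463*(311/1947) = -33/32 + 143993/1947 = 4543525/62304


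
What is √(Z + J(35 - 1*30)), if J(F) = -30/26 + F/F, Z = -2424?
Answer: I*√409682/13 ≈ 49.236*I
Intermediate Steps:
J(F) = -2/13 (J(F) = -30*1/26 + 1 = -15/13 + 1 = -2/13)
√(Z + J(35 - 1*30)) = √(-2424 - 2/13) = √(-31514/13) = I*√409682/13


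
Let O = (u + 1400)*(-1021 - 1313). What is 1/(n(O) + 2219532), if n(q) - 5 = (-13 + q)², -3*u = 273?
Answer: 1/9334365357498 ≈ 1.0713e-13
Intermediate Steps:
u = -91 (u = -⅓*273 = -91)
O = -3055206 (O = (-91 + 1400)*(-1021 - 1313) = 1309*(-2334) = -3055206)
n(q) = 5 + (-13 + q)²
1/(n(O) + 2219532) = 1/((5 + (-13 - 3055206)²) + 2219532) = 1/((5 + (-3055219)²) + 2219532) = 1/((5 + 9334363137961) + 2219532) = 1/(9334363137966 + 2219532) = 1/9334365357498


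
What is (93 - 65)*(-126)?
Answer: -3528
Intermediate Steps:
(93 - 65)*(-126) = 28*(-126) = -3528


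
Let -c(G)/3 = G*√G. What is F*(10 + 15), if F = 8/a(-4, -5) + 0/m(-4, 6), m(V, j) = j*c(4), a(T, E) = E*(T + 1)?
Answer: 40/3 ≈ 13.333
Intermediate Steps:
c(G) = -3*G^(3/2) (c(G) = -3*G*√G = -3*G^(3/2))
a(T, E) = E*(1 + T)
m(V, j) = -24*j (m(V, j) = j*(-3*4^(3/2)) = j*(-3*8) = j*(-24) = -24*j)
F = 8/15 (F = 8/((-5*(1 - 4))) + 0/((-24*6)) = 8/((-5*(-3))) + 0/(-144) = 8/15 + 0*(-1/144) = 8*(1/15) + 0 = 8/15 + 0 = 8/15 ≈ 0.53333)
F*(10 + 15) = 8*(10 + 15)/15 = (8/15)*25 = 40/3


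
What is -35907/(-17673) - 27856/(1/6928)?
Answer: -1136882681919/5891 ≈ -1.9299e+8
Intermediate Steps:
-35907/(-17673) - 27856/(1/6928) = -35907*(-1/17673) - 27856/1/6928 = 11969/5891 - 27856*6928 = 11969/5891 - 192986368 = -1136882681919/5891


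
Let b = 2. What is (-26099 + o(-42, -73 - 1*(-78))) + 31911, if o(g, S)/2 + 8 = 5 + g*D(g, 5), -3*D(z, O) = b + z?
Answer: 4686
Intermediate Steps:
D(z, O) = -2/3 - z/3 (D(z, O) = -(2 + z)/3 = -2/3 - z/3)
o(g, S) = -6 + 2*g*(-2/3 - g/3) (o(g, S) = -16 + 2*(5 + g*(-2/3 - g/3)) = -16 + (10 + 2*g*(-2/3 - g/3)) = -6 + 2*g*(-2/3 - g/3))
(-26099 + o(-42, -73 - 1*(-78))) + 31911 = (-26099 + (-6 - 2/3*(-42)*(2 - 42))) + 31911 = (-26099 + (-6 - 2/3*(-42)*(-40))) + 31911 = (-26099 + (-6 - 1120)) + 31911 = (-26099 - 1126) + 31911 = -27225 + 31911 = 4686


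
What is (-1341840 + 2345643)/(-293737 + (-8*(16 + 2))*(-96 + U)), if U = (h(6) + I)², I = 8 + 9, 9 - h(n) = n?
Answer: -1003803/337513 ≈ -2.9741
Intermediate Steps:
h(n) = 9 - n
I = 17
U = 400 (U = ((9 - 1*6) + 17)² = ((9 - 6) + 17)² = (3 + 17)² = 20² = 400)
(-1341840 + 2345643)/(-293737 + (-8*(16 + 2))*(-96 + U)) = (-1341840 + 2345643)/(-293737 + (-8*(16 + 2))*(-96 + 400)) = 1003803/(-293737 - 8*18*304) = 1003803/(-293737 - 144*304) = 1003803/(-293737 - 43776) = 1003803/(-337513) = 1003803*(-1/337513) = -1003803/337513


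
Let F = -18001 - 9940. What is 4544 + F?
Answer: -23397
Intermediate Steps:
F = -27941
4544 + F = 4544 - 27941 = -23397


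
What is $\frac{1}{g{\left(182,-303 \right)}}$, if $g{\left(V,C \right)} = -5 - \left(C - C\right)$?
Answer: $- \frac{1}{5} \approx -0.2$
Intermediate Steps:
$g{\left(V,C \right)} = -5$ ($g{\left(V,C \right)} = -5 - 0 = -5 + 0 = -5$)
$\frac{1}{g{\left(182,-303 \right)}} = \frac{1}{-5} = - \frac{1}{5}$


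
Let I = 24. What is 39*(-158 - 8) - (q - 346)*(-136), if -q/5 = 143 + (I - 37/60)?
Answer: -500012/3 ≈ -1.6667e+5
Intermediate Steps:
q = -9983/12 (q = -5*(143 + (24 - 37/60)) = -5*(143 + 1403/60) = -5*9983/60 = -9983/12 ≈ -831.92)
39*(-158 - 8) - (q - 346)*(-136) = 39*(-158 - 8) - (-9983/12 - 346)*(-136) = 39*(-166) - (-14135)*(-136)/12 = -6474 - 1*480590/3 = -6474 - 480590/3 = -500012/3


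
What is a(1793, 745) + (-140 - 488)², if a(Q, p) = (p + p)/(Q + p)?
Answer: 500474041/1269 ≈ 3.9438e+5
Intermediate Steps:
a(Q, p) = 2*p/(Q + p) (a(Q, p) = (2*p)/(Q + p) = 2*p/(Q + p))
a(1793, 745) + (-140 - 488)² = 2*745/(1793 + 745) + (-140 - 488)² = 2*745/2538 + (-628)² = 2*745*(1/2538) + 394384 = 745/1269 + 394384 = 500474041/1269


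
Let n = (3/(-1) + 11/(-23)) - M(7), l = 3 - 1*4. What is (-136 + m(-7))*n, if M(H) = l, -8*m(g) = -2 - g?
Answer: 62301/184 ≈ 338.59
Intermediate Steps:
l = -1 (l = 3 - 4 = -1)
m(g) = ¼ + g/8 (m(g) = -(-2 - g)/8 = ¼ + g/8)
M(H) = -1
n = -57/23 (n = (3/(-1) + 11/(-23)) - 1*(-1) = (3*(-1) + 11*(-1/23)) + 1 = (-3 - 11/23) + 1 = -80/23 + 1 = -57/23 ≈ -2.4783)
(-136 + m(-7))*n = (-136 + (¼ + (⅛)*(-7)))*(-57/23) = (-136 + (¼ - 7/8))*(-57/23) = (-136 - 5/8)*(-57/23) = -1093/8*(-57/23) = 62301/184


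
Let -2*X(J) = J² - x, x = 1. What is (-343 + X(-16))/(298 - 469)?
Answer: 941/342 ≈ 2.7515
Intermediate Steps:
X(J) = ½ - J²/2 (X(J) = -(J² - 1*1)/2 = -(J² - 1)/2 = -(-1 + J²)/2 = ½ - J²/2)
(-343 + X(-16))/(298 - 469) = (-343 + (½ - ½*(-16)²))/(298 - 469) = (-343 + (½ - ½*256))/(-171) = (-343 + (½ - 128))*(-1/171) = (-343 - 255/2)*(-1/171) = -941/2*(-1/171) = 941/342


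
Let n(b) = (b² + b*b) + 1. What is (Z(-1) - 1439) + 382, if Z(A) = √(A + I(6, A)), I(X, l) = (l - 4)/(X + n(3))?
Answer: -1057 + I*√30/5 ≈ -1057.0 + 1.0954*I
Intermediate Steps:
n(b) = 1 + 2*b² (n(b) = (b² + b²) + 1 = 2*b² + 1 = 1 + 2*b²)
I(X, l) = (-4 + l)/(19 + X) (I(X, l) = (l - 4)/(X + (1 + 2*3²)) = (-4 + l)/(X + (1 + 2*9)) = (-4 + l)/(X + (1 + 18)) = (-4 + l)/(X + 19) = (-4 + l)/(19 + X))
Z(A) = √(-4/25 + 26*A/25) (Z(A) = √(A + (-4 + A)/(19 + 6)) = √(A + (-4 + A)/25) = √(A + (-4/25 + A/25)) = √(-4/25 + 26*A/25))
(Z(-1) - 1439) + 382 = (√(-4 + 26*(-1))/5 - 1439) + 382 = (√(-4 - 26)/5 - 1439) + 382 = (√(-30)/5 - 1439) + 382 = ((I*√30)/5 - 1439) + 382 = (I*√30/5 - 1439) + 382 = (-1439 + I*√30/5) + 382 = -1057 + I*√30/5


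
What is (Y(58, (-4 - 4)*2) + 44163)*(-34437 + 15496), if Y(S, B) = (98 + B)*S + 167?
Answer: -929737926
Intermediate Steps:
Y(S, B) = 167 + S*(98 + B) (Y(S, B) = S*(98 + B) + 167 = 167 + S*(98 + B))
(Y(58, (-4 - 4)*2) + 44163)*(-34437 + 15496) = ((167 + 98*58 + ((-4 - 4)*2)*58) + 44163)*(-34437 + 15496) = ((167 + 5684 - 8*2*58) + 44163)*(-18941) = ((167 + 5684 - 16*58) + 44163)*(-18941) = ((167 + 5684 - 928) + 44163)*(-18941) = (4923 + 44163)*(-18941) = 49086*(-18941) = -929737926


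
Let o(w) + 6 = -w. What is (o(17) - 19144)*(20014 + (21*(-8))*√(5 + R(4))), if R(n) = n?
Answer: -373948170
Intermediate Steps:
o(w) = -6 - w
(o(17) - 19144)*(20014 + (21*(-8))*√(5 + R(4))) = ((-6 - 1*17) - 19144)*(20014 + (21*(-8))*√(5 + 4)) = ((-6 - 17) - 19144)*(20014 - 168*√9) = (-23 - 19144)*(20014 - 168*3) = -19167*(20014 - 504) = -19167*19510 = -373948170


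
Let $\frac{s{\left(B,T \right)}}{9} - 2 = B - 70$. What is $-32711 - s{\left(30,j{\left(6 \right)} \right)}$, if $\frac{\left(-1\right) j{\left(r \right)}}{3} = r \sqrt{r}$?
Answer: $-32369$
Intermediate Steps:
$j{\left(r \right)} = - 3 r^{\frac{3}{2}}$ ($j{\left(r \right)} = - 3 r \sqrt{r} = - 3 r^{\frac{3}{2}}$)
$s{\left(B,T \right)} = -612 + 9 B$ ($s{\left(B,T \right)} = 18 + 9 \left(B - 70\right) = 18 + 9 \left(-70 + B\right) = 18 + \left(-630 + 9 B\right) = -612 + 9 B$)
$-32711 - s{\left(30,j{\left(6 \right)} \right)} = -32711 - \left(-612 + 9 \cdot 30\right) = -32711 - \left(-612 + 270\right) = -32711 - -342 = -32711 + 342 = -32369$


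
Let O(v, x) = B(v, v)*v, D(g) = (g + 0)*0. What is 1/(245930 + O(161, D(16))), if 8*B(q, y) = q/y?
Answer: 8/1967601 ≈ 4.0659e-6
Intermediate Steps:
D(g) = 0 (D(g) = g*0 = 0)
B(q, y) = q/(8*y) (B(q, y) = (q/y)/8 = q/(8*y))
O(v, x) = v/8 (O(v, x) = (v/(8*v))*v = v/8)
1/(245930 + O(161, D(16))) = 1/(245930 + (⅛)*161) = 1/(245930 + 161/8) = 1/(1967601/8) = 8/1967601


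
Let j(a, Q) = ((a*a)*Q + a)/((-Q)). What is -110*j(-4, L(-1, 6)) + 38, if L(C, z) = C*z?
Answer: 5614/3 ≈ 1871.3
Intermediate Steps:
j(a, Q) = -(a + Q*a²)/Q (j(a, Q) = (a²*Q + a)*(-1/Q) = (Q*a² + a)*(-1/Q) = (a + Q*a²)*(-1/Q) = -(a + Q*a²)/Q)
-110*j(-4, L(-1, 6)) + 38 = -110*(-1*(-4)² - 1*(-4)/(-1*6)) + 38 = -110*(-1*16 - 1*(-4)/(-6)) + 38 = -110*(-16 - 1*(-4)*(-⅙)) + 38 = -110*(-16 - ⅔) + 38 = -110*(-50/3) + 38 = 5500/3 + 38 = 5614/3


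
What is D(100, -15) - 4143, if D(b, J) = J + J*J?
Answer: -3933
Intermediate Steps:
D(b, J) = J + J²
D(100, -15) - 4143 = -15*(1 - 15) - 4143 = -15*(-14) - 4143 = 210 - 4143 = -3933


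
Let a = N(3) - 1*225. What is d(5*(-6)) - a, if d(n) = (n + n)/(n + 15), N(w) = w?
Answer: 226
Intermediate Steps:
d(n) = 2*n/(15 + n) (d(n) = (2*n)/(15 + n) = 2*n/(15 + n))
a = -222 (a = 3 - 1*225 = 3 - 225 = -222)
d(5*(-6)) - a = 2*(5*(-6))/(15 + 5*(-6)) - 1*(-222) = 2*(-30)/(15 - 30) + 222 = 2*(-30)/(-15) + 222 = 2*(-30)*(-1/15) + 222 = 4 + 222 = 226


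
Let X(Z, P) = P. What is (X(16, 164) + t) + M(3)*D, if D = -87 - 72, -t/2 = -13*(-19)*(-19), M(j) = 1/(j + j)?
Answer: 19047/2 ≈ 9523.5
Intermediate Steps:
M(j) = 1/(2*j)
t = 9386 (t = -2*(-13*(-19))*(-19) = -494*(-19) = -2*(-4693) = 9386)
D = -159
(X(16, 164) + t) + M(3)*D = (164 + 9386) + ((½)/3)*(-159) = 9550 + ((½)*(⅓))*(-159) = 9550 + (⅙)*(-159) = 9550 - 53/2 = 19047/2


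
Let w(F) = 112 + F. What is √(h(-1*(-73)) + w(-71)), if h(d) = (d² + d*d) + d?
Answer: 2*√2693 ≈ 103.79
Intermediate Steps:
h(d) = d + 2*d² (h(d) = (d² + d²) + d = 2*d² + d = d + 2*d²)
√(h(-1*(-73)) + w(-71)) = √((-1*(-73))*(1 + 2*(-1*(-73))) + (112 - 71)) = √(73*(1 + 2*73) + 41) = √(73*(1 + 146) + 41) = √(73*147 + 41) = √(10731 + 41) = √10772 = 2*√2693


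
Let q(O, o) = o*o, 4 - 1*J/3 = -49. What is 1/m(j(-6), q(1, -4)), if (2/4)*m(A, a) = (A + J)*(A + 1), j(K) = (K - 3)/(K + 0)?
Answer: 2/1605 ≈ 0.0012461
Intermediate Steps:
J = 159 (J = 12 - 3*(-49) = 12 + 147 = 159)
q(O, o) = o²
j(K) = (-3 + K)/K
m(A, a) = 2*(1 + A)*(159 + A) (m(A, a) = 2*((A + 159)*(A + 1)) = 2*((159 + A)*(1 + A)) = 2*((1 + A)*(159 + A)) = 2*(1 + A)*(159 + A))
1/m(j(-6), q(1, -4)) = 1/(318 + 2*((-3 - 6)/(-6))² + 320*((-3 - 6)/(-6))) = 1/(318 + 2*(-⅙*(-9))² + 320*(-⅙*(-9))) = 1/(318 + 2*(3/2)² + 320*(3/2)) = 1/(318 + 2*(9/4) + 480) = 1/(318 + 9/2 + 480) = 1/(1605/2) = 2/1605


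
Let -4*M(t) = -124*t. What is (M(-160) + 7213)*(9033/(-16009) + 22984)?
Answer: 828972927219/16009 ≈ 5.1782e+7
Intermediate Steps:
M(t) = 31*t (M(t) = -(-31)*t = 31*t)
(M(-160) + 7213)*(9033/(-16009) + 22984) = (31*(-160) + 7213)*(9033/(-16009) + 22984) = (-4960 + 7213)*(9033*(-1/16009) + 22984) = 2253*(-9033/16009 + 22984) = 2253*(367941823/16009) = 828972927219/16009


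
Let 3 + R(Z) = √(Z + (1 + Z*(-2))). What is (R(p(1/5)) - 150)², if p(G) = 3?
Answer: (153 - I*√2)² ≈ 23407.0 - 432.8*I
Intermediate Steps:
R(Z) = -3 + √(1 - Z) (R(Z) = -3 + √(Z + (1 + Z*(-2))) = -3 + √(Z + (1 - 2*Z)) = -3 + √(1 - Z))
(R(p(1/5)) - 150)² = ((-3 + √(1 - 1*3)) - 150)² = ((-3 + √(1 - 3)) - 150)² = ((-3 + √(-2)) - 150)² = ((-3 + I*√2) - 150)² = (-153 + I*√2)²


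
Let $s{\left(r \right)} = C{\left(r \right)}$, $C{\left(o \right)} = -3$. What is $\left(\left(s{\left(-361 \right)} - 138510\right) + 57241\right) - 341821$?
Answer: $-423093$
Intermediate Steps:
$s{\left(r \right)} = -3$
$\left(\left(s{\left(-361 \right)} - 138510\right) + 57241\right) - 341821 = \left(\left(-3 - 138510\right) + 57241\right) - 341821 = \left(-138513 + 57241\right) - 341821 = -81272 - 341821 = -423093$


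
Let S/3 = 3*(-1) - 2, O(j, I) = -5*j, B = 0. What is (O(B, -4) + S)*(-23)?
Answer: 345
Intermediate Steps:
S = -15 (S = 3*(3*(-1) - 2) = 3*(-3 - 2) = 3*(-5) = -15)
(O(B, -4) + S)*(-23) = (-5*0 - 15)*(-23) = (0 - 15)*(-23) = -15*(-23) = 345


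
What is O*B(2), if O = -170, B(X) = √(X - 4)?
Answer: -170*I*√2 ≈ -240.42*I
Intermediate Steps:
B(X) = √(-4 + X)
O*B(2) = -170*√(-4 + 2) = -170*I*√2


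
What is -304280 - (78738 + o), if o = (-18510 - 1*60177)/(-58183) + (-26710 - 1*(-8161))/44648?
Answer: -994989199235221/2597754584 ≈ -3.8302e+5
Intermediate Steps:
o = 2433980709/2597754584 (o = (-18510 - 60177)*(-1/58183) + (-26710 + 8161)*(1/44648) = -78687*(-1/58183) - 18549*1/44648 = 78687/58183 - 18549/44648 = 2433980709/2597754584 ≈ 0.93696)
-304280 - (78738 + o) = -304280 - (78738 + 2433980709/2597754584) = -304280 - 1*204544434415701/2597754584 = -304280 - 204544434415701/2597754584 = -994989199235221/2597754584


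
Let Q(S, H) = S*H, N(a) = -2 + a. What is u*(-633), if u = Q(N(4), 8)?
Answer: -10128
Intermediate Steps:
Q(S, H) = H*S
u = 16 (u = 8*(-2 + 4) = 8*2 = 16)
u*(-633) = 16*(-633) = -10128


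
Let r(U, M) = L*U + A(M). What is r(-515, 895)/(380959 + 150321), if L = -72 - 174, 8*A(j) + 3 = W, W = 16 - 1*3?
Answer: 101353/425024 ≈ 0.23846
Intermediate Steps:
W = 13 (W = 16 - 3 = 13)
A(j) = 5/4 (A(j) = -3/8 + (⅛)*13 = -3/8 + 13/8 = 5/4)
L = -246
r(U, M) = 5/4 - 246*U (r(U, M) = -246*U + 5/4 = 5/4 - 246*U)
r(-515, 895)/(380959 + 150321) = (5/4 - 246*(-515))/(380959 + 150321) = (5/4 + 126690)/531280 = (506765/4)*(1/531280) = 101353/425024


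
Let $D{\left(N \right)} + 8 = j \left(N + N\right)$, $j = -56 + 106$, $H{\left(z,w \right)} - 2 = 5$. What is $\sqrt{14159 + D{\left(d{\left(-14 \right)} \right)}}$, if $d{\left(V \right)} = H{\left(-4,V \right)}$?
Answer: $\sqrt{14851} \approx 121.86$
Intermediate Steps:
$H{\left(z,w \right)} = 7$ ($H{\left(z,w \right)} = 2 + 5 = 7$)
$d{\left(V \right)} = 7$
$j = 50$
$D{\left(N \right)} = -8 + 100 N$ ($D{\left(N \right)} = -8 + 50 \left(N + N\right) = -8 + 50 \cdot 2 N = -8 + 100 N$)
$\sqrt{14159 + D{\left(d{\left(-14 \right)} \right)}} = \sqrt{14159 + \left(-8 + 100 \cdot 7\right)} = \sqrt{14159 + \left(-8 + 700\right)} = \sqrt{14159 + 692} = \sqrt{14851}$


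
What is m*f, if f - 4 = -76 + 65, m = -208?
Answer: 1456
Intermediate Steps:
f = -7 (f = 4 + (-76 + 65) = 4 - 11 = -7)
m*f = -208*(-7) = 1456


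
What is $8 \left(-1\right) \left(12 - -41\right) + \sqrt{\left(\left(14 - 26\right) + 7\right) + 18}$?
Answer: $-424 + \sqrt{13} \approx -420.39$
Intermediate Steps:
$8 \left(-1\right) \left(12 - -41\right) + \sqrt{\left(\left(14 - 26\right) + 7\right) + 18} = - 8 \left(12 + 41\right) + \sqrt{\left(-12 + 7\right) + 18} = \left(-8\right) 53 + \sqrt{-5 + 18} = -424 + \sqrt{13}$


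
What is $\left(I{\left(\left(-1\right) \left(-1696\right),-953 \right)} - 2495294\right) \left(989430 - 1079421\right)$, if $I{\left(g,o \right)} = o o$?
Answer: $142823366235$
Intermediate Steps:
$I{\left(g,o \right)} = o^{2}$
$\left(I{\left(\left(-1\right) \left(-1696\right),-953 \right)} - 2495294\right) \left(989430 - 1079421\right) = \left(\left(-953\right)^{2} - 2495294\right) \left(989430 - 1079421\right) = \left(908209 - 2495294\right) \left(-89991\right) = \left(-1587085\right) \left(-89991\right) = 142823366235$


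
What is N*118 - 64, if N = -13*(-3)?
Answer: 4538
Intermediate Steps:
N = 39
N*118 - 64 = 39*118 - 64 = 4602 - 64 = 4538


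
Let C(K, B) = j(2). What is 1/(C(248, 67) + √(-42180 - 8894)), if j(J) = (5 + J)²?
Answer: 49/53475 - I*√51074/53475 ≈ 0.00091632 - 0.0042262*I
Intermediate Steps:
C(K, B) = 49 (C(K, B) = (5 + 2)² = 7² = 49)
1/(C(248, 67) + √(-42180 - 8894)) = 1/(49 + √(-42180 - 8894)) = 1/(49 + √(-51074)) = 1/(49 + I*√51074)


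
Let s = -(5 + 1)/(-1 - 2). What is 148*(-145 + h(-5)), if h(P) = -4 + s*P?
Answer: -23532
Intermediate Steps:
s = 2 (s = -6/(-3) = -6*(-1)/3 = -1*(-2) = 2)
h(P) = -4 + 2*P
148*(-145 + h(-5)) = 148*(-145 + (-4 + 2*(-5))) = 148*(-145 + (-4 - 10)) = 148*(-145 - 14) = 148*(-159) = -23532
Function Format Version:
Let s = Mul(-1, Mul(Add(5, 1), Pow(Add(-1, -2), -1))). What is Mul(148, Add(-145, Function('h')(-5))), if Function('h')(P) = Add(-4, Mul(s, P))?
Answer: -23532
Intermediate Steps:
s = 2 (s = Mul(-1, Mul(6, Pow(-3, -1))) = Mul(-1, Mul(6, Rational(-1, 3))) = Mul(-1, -2) = 2)
Function('h')(P) = Add(-4, Mul(2, P))
Mul(148, Add(-145, Function('h')(-5))) = Mul(148, Add(-145, Add(-4, Mul(2, -5)))) = Mul(148, Add(-145, Add(-4, -10))) = Mul(148, Add(-145, -14)) = Mul(148, -159) = -23532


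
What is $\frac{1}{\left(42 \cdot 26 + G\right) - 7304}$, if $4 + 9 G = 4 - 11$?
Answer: $- \frac{9}{55919} \approx -0.00016095$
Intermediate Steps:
$G = - \frac{11}{9}$ ($G = - \frac{4}{9} + \frac{4 - 11}{9} = - \frac{4}{9} + \frac{1}{9} \left(-7\right) = - \frac{4}{9} - \frac{7}{9} = - \frac{11}{9} \approx -1.2222$)
$\frac{1}{\left(42 \cdot 26 + G\right) - 7304} = \frac{1}{\left(42 \cdot 26 - \frac{11}{9}\right) - 7304} = \frac{1}{\left(1092 - \frac{11}{9}\right) - 7304} = \frac{1}{\frac{9817}{9} - 7304} = \frac{1}{- \frac{55919}{9}} = - \frac{9}{55919}$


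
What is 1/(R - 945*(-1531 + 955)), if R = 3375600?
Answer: 1/3919920 ≈ 2.5511e-7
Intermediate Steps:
1/(R - 945*(-1531 + 955)) = 1/(3375600 - 945*(-1531 + 955)) = 1/(3375600 - 945*(-576)) = 1/(3375600 + 544320) = 1/3919920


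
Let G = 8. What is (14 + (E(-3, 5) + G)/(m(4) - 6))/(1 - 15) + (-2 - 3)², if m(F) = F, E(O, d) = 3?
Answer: 683/28 ≈ 24.393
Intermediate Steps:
(14 + (E(-3, 5) + G)/(m(4) - 6))/(1 - 15) + (-2 - 3)² = (14 + (3 + 8)/(4 - 6))/(1 - 15) + (-2 - 3)² = (14 + 11/(-2))/(-14) + (-5)² = -(14 + 11*(-½))/14 + 25 = -(14 - 11/2)/14 + 25 = -1/14*17/2 + 25 = -17/28 + 25 = 683/28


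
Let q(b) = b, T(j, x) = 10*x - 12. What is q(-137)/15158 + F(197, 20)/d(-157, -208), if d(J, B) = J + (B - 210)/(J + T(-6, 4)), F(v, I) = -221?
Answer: 429422027/300658930 ≈ 1.4283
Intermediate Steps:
T(j, x) = -12 + 10*x
d(J, B) = J + (-210 + B)/(28 + J) (d(J, B) = J + (B - 210)/(J + (-12 + 10*4)) = J + (-210 + B)/(J + (-12 + 40)) = J + (-210 + B)/(J + 28) = J + (-210 + B)/(28 + J))
q(-137)/15158 + F(197, 20)/d(-157, -208) = -137/15158 - 221*(28 - 157)/(-210 - 208 + (-157)**2 + 28*(-157)) = -137*1/15158 - 221*(-129/(-210 - 208 + 24649 - 4396)) = -137/15158 - 221/((-1/129*19835)) = -137/15158 - 221/(-19835/129) = -137/15158 - 221*(-129/19835) = -137/15158 + 28509/19835 = 429422027/300658930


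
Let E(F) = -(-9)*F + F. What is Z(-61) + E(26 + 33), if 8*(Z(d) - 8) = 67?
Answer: 4851/8 ≈ 606.38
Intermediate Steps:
Z(d) = 131/8 (Z(d) = 8 + (1/8)*67 = 8 + 67/8 = 131/8)
E(F) = 10*F (E(F) = 9*F + F = 10*F)
Z(-61) + E(26 + 33) = 131/8 + 10*(26 + 33) = 131/8 + 10*59 = 131/8 + 590 = 4851/8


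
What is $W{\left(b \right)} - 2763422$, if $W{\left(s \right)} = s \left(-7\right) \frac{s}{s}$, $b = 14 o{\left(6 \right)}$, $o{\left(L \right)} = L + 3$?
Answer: $-2764304$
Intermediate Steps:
$o{\left(L \right)} = 3 + L$
$b = 126$ ($b = 14 \left(3 + 6\right) = 14 \cdot 9 = 126$)
$W{\left(s \right)} = - 7 s$ ($W{\left(s \right)} = - 7 s 1 = - 7 s$)
$W{\left(b \right)} - 2763422 = \left(-7\right) 126 - 2763422 = -882 - 2763422 = -2764304$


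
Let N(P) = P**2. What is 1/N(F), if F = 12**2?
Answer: 1/20736 ≈ 4.8225e-5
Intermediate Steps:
F = 144
1/N(F) = 1/(144**2) = 1/20736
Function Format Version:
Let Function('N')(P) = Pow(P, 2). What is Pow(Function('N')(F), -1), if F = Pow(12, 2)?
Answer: Rational(1, 20736) ≈ 4.8225e-5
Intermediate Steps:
F = 144
Pow(Function('N')(F), -1) = Pow(Pow(144, 2), -1) = Pow(20736, -1) = Rational(1, 20736)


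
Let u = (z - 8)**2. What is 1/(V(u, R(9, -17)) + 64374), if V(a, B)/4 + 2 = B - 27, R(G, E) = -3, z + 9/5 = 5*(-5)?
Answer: 1/64246 ≈ 1.5565e-5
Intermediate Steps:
z = -134/5 (z = -9/5 + 5*(-5) = -9/5 - 25 = -134/5 ≈ -26.800)
u = 30276/25 (u = (-134/5 - 8)**2 = (-174/5)**2 = 30276/25 ≈ 1211.0)
V(a, B) = -116 + 4*B (V(a, B) = -8 + 4*(B - 27) = -8 + 4*(-27 + B) = -8 + (-108 + 4*B) = -116 + 4*B)
1/(V(u, R(9, -17)) + 64374) = 1/((-116 + 4*(-3)) + 64374) = 1/((-116 - 12) + 64374) = 1/(-128 + 64374) = 1/64246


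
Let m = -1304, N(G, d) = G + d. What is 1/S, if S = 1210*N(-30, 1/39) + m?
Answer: -39/1465346 ≈ -2.6615e-5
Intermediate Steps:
S = -1465346/39 (S = 1210*(-30 + 1/39) - 1304 = 1210*(-1169/39) - 1304 = -1414490/39 - 1304 = -1465346/39 ≈ -37573.)
1/S = 1/(-1465346/39) = -39/1465346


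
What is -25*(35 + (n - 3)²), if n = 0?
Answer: -1100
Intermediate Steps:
-25*(35 + (n - 3)²) = -25*(35 + (0 - 3)²) = -25*(35 + (-3)²) = -25*(35 + 9) = -25*44 = -1100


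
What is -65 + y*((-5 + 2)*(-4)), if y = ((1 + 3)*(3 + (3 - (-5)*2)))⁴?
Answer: 201326527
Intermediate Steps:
y = 16777216 (y = (4*(3 + (3 - 1*(-10))))⁴ = (4*(3 + (3 + 10)))⁴ = (4*(3 + 13))⁴ = (4*16)⁴ = 64⁴ = 16777216)
-65 + y*((-5 + 2)*(-4)) = -65 + 16777216*((-5 + 2)*(-4)) = -65 + 16777216*(-3*(-4)) = -65 + 16777216*12 = -65 + 201326592 = 201326527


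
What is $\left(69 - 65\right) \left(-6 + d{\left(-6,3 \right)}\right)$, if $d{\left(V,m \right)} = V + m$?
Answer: $-36$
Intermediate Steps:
$\left(69 - 65\right) \left(-6 + d{\left(-6,3 \right)}\right) = \left(69 - 65\right) \left(-6 + \left(-6 + 3\right)\right) = \left(69 - 65\right) \left(-6 - 3\right) = 4 \left(-9\right) = -36$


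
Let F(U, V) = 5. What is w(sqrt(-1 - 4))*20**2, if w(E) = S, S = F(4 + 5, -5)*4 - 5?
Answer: 6000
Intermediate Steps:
S = 15 (S = 5*4 - 5 = 20 - 5 = 15)
w(E) = 15
w(sqrt(-1 - 4))*20**2 = 15*20**2 = 15*400 = 6000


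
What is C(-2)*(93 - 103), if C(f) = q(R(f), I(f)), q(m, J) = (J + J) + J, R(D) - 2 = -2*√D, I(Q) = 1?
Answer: -30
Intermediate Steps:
R(D) = 2 - 2*√D
q(m, J) = 3*J (q(m, J) = 2*J + J = 3*J)
C(f) = 3 (C(f) = 3*1 = 3)
C(-2)*(93 - 103) = 3*(93 - 103) = 3*(-10) = -30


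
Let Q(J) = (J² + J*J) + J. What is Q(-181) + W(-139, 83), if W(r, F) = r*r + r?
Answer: 84523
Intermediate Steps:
W(r, F) = r + r² (W(r, F) = r² + r = r + r²)
Q(J) = J + 2*J² (Q(J) = (J² + J²) + J = 2*J² + J = J + 2*J²)
Q(-181) + W(-139, 83) = -181*(1 + 2*(-181)) - 139*(1 - 139) = -181*(1 - 362) - 139*(-138) = -181*(-361) + 19182 = 65341 + 19182 = 84523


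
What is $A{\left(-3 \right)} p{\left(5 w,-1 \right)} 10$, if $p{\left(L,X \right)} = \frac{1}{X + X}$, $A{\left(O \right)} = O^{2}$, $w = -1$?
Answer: $-45$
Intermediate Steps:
$p{\left(L,X \right)} = \frac{1}{2 X}$
$A{\left(-3 \right)} p{\left(5 w,-1 \right)} 10 = \left(-3\right)^{2} \frac{1}{2 \left(-1\right)} 10 = 9 \cdot \frac{1}{2} \left(-1\right) 10 = 9 \left(- \frac{1}{2}\right) 10 = \left(- \frac{9}{2}\right) 10 = -45$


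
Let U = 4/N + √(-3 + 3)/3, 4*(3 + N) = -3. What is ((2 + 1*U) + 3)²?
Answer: 3481/225 ≈ 15.471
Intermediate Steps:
N = -15/4 (N = -3 + (¼)*(-3) = -3 - ¾ = -15/4 ≈ -3.7500)
U = -16/15 (U = 4/(-15/4) + √(-3 + 3)/3 = 4*(-4/15) + √0*(⅓) = -16/15 + 0*(⅓) = -16/15 + 0 = -16/15 ≈ -1.0667)
((2 + 1*U) + 3)² = ((2 + 1*(-16/15)) + 3)² = ((2 - 16/15) + 3)² = (14/15 + 3)² = (59/15)² = 3481/225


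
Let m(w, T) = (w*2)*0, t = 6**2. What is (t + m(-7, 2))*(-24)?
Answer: -864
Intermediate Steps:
t = 36
m(w, T) = 0 (m(w, T) = (2*w)*0 = 0)
(t + m(-7, 2))*(-24) = (36 + 0)*(-24) = 36*(-24) = -864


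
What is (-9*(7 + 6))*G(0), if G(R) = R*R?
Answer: 0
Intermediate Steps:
G(R) = R²
(-9*(7 + 6))*G(0) = -9*(7 + 6)*0² = -9*13*0 = -117*0 = 0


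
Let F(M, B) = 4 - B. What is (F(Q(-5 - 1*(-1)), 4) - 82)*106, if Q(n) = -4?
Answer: -8692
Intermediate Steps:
(F(Q(-5 - 1*(-1)), 4) - 82)*106 = ((4 - 1*4) - 82)*106 = ((4 - 4) - 82)*106 = (0 - 82)*106 = -82*106 = -8692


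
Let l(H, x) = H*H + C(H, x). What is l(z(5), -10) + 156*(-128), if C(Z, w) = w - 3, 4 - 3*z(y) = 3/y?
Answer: -4495436/225 ≈ -19980.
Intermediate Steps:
z(y) = 4/3 - 1/y
C(Z, w) = -3 + w
l(H, x) = -3 + x + H**2 (l(H, x) = H*H + (-3 + x) = H**2 + (-3 + x) = -3 + x + H**2)
l(z(5), -10) + 156*(-128) = (-3 - 10 + (4/3 - 1/5)**2) + 156*(-128) = (-3 - 10 + (4/3 - 1*1/5)**2) - 19968 = (-3 - 10 + (4/3 - 1/5)**2) - 19968 = (-3 - 10 + (17/15)**2) - 19968 = (-3 - 10 + 289/225) - 19968 = -2636/225 - 19968 = -4495436/225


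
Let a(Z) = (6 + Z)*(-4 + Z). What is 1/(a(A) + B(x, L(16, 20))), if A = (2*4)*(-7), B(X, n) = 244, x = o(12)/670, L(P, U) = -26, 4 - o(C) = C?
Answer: 1/3244 ≈ 0.00030826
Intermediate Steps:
o(C) = 4 - C
x = -4/335 (x = (4 - 1*12)/670 = (4 - 12)*(1/670) = -8*1/670 = -4/335 ≈ -0.011940)
A = -56 (A = 8*(-7) = -56)
a(Z) = (-4 + Z)*(6 + Z)
1/(a(A) + B(x, L(16, 20))) = 1/((-24 + (-56)² + 2*(-56)) + 244) = 1/((-24 + 3136 - 112) + 244) = 1/(3000 + 244) = 1/3244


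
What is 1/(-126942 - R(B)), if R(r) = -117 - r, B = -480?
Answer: -1/127305 ≈ -7.8552e-6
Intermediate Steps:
1/(-126942 - R(B)) = 1/(-126942 - (-117 - 1*(-480))) = 1/(-126942 - (-117 + 480)) = 1/(-126942 - 1*363) = 1/(-126942 - 363) = 1/(-127305) = -1/127305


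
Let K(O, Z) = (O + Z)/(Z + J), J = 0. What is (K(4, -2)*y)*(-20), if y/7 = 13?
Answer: 1820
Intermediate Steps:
y = 91 (y = 7*13 = 91)
K(O, Z) = (O + Z)/Z (K(O, Z) = (O + Z)/(Z + 0) = (O + Z)/Z)
(K(4, -2)*y)*(-20) = (((4 - 2)/(-2))*91)*(-20) = (-½*2*91)*(-20) = -1*91*(-20) = -91*(-20) = 1820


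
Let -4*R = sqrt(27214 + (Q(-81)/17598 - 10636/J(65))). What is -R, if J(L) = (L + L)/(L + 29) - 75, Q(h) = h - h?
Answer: 107*sqrt(1787955)/3460 ≈ 41.351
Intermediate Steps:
Q(h) = 0
J(L) = -75 + 2*L/(29 + L) (J(L) = (2*L)/(29 + L) - 75 = 2*L/(29 + L) - 75 = -75 + 2*L/(29 + L))
R = -107*sqrt(1787955)/3460 (R = -sqrt(27214 + (0/17598 - 10636*(29 + 65)/(-2175 - 73*65)))/4 = -sqrt(27214 + (0*(1/17598) - 10636*94/(-2175 - 4745)))/4 = -sqrt(27214 + (0 - 10636/((1/94)*(-6920))))/4 = -sqrt(27214 + (0 - 10636/(-3460/47)))/4 = -sqrt(27214 + (0 - 10636*(-47/3460)))/4 = -sqrt(27214 + (0 + 124973/865))/4 = -sqrt(27214 + 124973/865)/4 = -107*sqrt(1787955)/3460 ≈ -41.351)
-R = -(-107)*sqrt(1787955)/3460 = 107*sqrt(1787955)/3460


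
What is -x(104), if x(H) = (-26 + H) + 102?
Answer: -180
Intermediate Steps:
x(H) = 76 + H
-x(104) = -(76 + 104) = -1*180 = -180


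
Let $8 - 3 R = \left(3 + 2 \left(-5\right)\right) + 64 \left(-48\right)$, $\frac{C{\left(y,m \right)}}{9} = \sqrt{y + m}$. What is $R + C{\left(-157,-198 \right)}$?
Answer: $1029 + 9 i \sqrt{355} \approx 1029.0 + 169.57 i$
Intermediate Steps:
$C{\left(y,m \right)} = 9 \sqrt{m + y}$ ($C{\left(y,m \right)} = 9 \sqrt{y + m} = 9 \sqrt{m + y}$)
$R = 1029$ ($R = \frac{8}{3} - \frac{\left(3 + 2 \left(-5\right)\right) + 64 \left(-48\right)}{3} = \frac{8}{3} - \frac{\left(3 - 10\right) - 3072}{3} = \frac{8}{3} - \frac{-7 - 3072}{3} = \frac{8}{3} - - \frac{3079}{3} = \frac{8}{3} + \frac{3079}{3} = 1029$)
$R + C{\left(-157,-198 \right)} = 1029 + 9 \sqrt{-198 - 157} = 1029 + 9 \sqrt{-355} = 1029 + 9 i \sqrt{355}$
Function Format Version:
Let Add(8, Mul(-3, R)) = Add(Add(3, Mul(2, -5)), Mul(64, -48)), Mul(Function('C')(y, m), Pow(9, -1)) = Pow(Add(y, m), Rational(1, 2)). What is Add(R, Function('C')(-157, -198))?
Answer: Add(1029, Mul(9, I, Pow(355, Rational(1, 2)))) ≈ Add(1029.0, Mul(169.57, I))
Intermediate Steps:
Function('C')(y, m) = Mul(9, Pow(Add(m, y), Rational(1, 2))) (Function('C')(y, m) = Mul(9, Pow(Add(y, m), Rational(1, 2))) = Mul(9, Pow(Add(m, y), Rational(1, 2))))
R = 1029 (R = Add(Rational(8, 3), Mul(Rational(-1, 3), Add(Add(3, Mul(2, -5)), Mul(64, -48)))) = Add(Rational(8, 3), Mul(Rational(-1, 3), Add(Add(3, -10), -3072))) = Add(Rational(8, 3), Mul(Rational(-1, 3), Add(-7, -3072))) = Add(Rational(8, 3), Mul(Rational(-1, 3), -3079)) = Add(Rational(8, 3), Rational(3079, 3)) = 1029)
Add(R, Function('C')(-157, -198)) = Add(1029, Mul(9, Pow(Add(-198, -157), Rational(1, 2)))) = Add(1029, Mul(9, Pow(-355, Rational(1, 2)))) = Add(1029, Mul(9, Mul(I, Pow(355, Rational(1, 2))))) = Add(1029, Mul(9, I, Pow(355, Rational(1, 2))))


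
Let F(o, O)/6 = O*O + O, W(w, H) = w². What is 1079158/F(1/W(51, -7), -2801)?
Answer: 539579/23528400 ≈ 0.022933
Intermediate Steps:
F(o, O) = 6*O + 6*O² (F(o, O) = 6*(O*O + O) = 6*(O² + O) = 6*(O + O²) = 6*O + 6*O²)
1079158/F(1/W(51, -7), -2801) = 1079158/((6*(-2801)*(1 - 2801))) = 1079158/((6*(-2801)*(-2800))) = 1079158/47056800 = 1079158*(1/47056800) = 539579/23528400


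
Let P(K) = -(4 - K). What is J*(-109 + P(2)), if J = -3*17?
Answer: 5661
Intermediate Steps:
J = -51
P(K) = -4 + K
J*(-109 + P(2)) = -51*(-109 + (-4 + 2)) = -51*(-109 - 2) = -51*(-111) = 5661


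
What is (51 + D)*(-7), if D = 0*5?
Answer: -357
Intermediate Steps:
D = 0
(51 + D)*(-7) = (51 + 0)*(-7) = 51*(-7) = -357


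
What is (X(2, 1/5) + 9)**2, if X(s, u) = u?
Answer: 2116/25 ≈ 84.640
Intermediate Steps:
(X(2, 1/5) + 9)**2 = (1/5 + 9)**2 = (46/5)**2 = 2116/25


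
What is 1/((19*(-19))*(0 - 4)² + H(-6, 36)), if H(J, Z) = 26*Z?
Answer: -1/4840 ≈ -0.00020661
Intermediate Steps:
1/((19*(-19))*(0 - 4)² + H(-6, 36)) = 1/((19*(-19))*(0 - 4)² + 26*36) = 1/(-361*(-4)² + 936) = 1/(-361*16 + 936) = 1/(-5776 + 936) = 1/(-4840) = -1/4840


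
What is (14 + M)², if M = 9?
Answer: 529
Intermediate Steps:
(14 + M)² = (14 + 9)² = 23² = 529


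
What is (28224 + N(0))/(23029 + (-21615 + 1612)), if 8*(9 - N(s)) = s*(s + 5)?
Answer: 28233/3026 ≈ 9.3301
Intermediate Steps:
N(s) = 9 - s*(5 + s)/8 (N(s) = 9 - s*(s + 5)/8 = 9 - s*(5 + s)/8)
(28224 + N(0))/(23029 + (-21615 + 1612)) = (28224 + (9 - 5/8*0 - ⅛*0²))/(23029 + (-21615 + 1612)) = (28224 + (9 + 0 - ⅛*0))/(23029 - 20003) = (28224 + (9 + 0 + 0))/3026 = (28224 + 9)*(1/3026) = 28233*(1/3026) = 28233/3026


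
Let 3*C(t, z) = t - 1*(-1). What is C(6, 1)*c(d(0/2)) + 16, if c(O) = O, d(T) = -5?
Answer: 13/3 ≈ 4.3333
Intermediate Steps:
C(t, z) = ⅓ + t/3 (C(t, z) = (t - 1*(-1))/3 = (t + 1)/3 = (1 + t)/3 = ⅓ + t/3)
C(6, 1)*c(d(0/2)) + 16 = (⅓ + (⅓)*6)*(-5) + 16 = (⅓ + 2)*(-5) + 16 = (7/3)*(-5) + 16 = -35/3 + 16 = 13/3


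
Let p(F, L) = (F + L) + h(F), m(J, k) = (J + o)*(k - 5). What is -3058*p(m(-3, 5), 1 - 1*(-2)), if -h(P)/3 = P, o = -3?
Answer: -9174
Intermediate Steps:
h(P) = -3*P
m(J, k) = (-5 + k)*(-3 + J) (m(J, k) = (J - 3)*(k - 5) = (-3 + J)*(-5 + k) = (-5 + k)*(-3 + J))
p(F, L) = L - 2*F (p(F, L) = (F + L) - 3*F = L - 2*F)
-3058*p(m(-3, 5), 1 - 1*(-2)) = -3058*((1 - 1*(-2)) - 2*(15 - 5*(-3) - 3*5 - 3*5)) = -3058*((1 + 2) - 2*(15 + 15 - 15 - 15)) = -3058*(3 - 2*0) = -3058*(3 + 0) = -3058*3 = -9174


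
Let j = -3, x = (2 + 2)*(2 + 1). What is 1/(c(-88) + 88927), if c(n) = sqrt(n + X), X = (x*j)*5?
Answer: 88927/7908011597 - 2*I*sqrt(67)/7908011597 ≈ 1.1245e-5 - 2.0701e-9*I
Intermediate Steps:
x = 12 (x = 4*3 = 12)
X = -180 (X = (12*(-3))*5 = -36*5 = -180)
c(n) = sqrt(-180 + n) (c(n) = sqrt(n - 180) = sqrt(-180 + n))
1/(c(-88) + 88927) = 1/(sqrt(-180 - 88) + 88927) = 1/(sqrt(-268) + 88927) = 1/(2*I*sqrt(67) + 88927) = 1/(88927 + 2*I*sqrt(67))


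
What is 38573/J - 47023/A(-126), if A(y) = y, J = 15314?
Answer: 181242605/482391 ≈ 375.72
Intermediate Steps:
38573/J - 47023/A(-126) = 38573/15314 - 47023/(-126) = 38573*(1/15314) - 47023*(-1/126) = 38573/15314 + 47023/126 = 181242605/482391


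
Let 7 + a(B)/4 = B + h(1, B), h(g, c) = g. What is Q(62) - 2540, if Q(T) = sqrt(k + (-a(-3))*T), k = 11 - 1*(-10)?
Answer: -2540 + sqrt(2253) ≈ -2492.5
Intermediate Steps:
k = 21 (k = 11 + 10 = 21)
a(B) = -24 + 4*B (a(B) = -28 + 4*(B + 1) = -28 + 4*(1 + B) = -28 + (4 + 4*B) = -24 + 4*B)
Q(T) = sqrt(21 + 36*T) (Q(T) = sqrt(21 + (-(-24 + 4*(-3)))*T) = sqrt(21 + (-(-24 - 12))*T) = sqrt(21 + (-1*(-36))*T) = sqrt(21 + 36*T))
Q(62) - 2540 = sqrt(21 + 36*62) - 2540 = sqrt(21 + 2232) - 2540 = sqrt(2253) - 2540 = -2540 + sqrt(2253)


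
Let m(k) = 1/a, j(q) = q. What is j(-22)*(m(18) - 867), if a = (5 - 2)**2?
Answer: 171644/9 ≈ 19072.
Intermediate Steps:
a = 9 (a = 3**2 = 9)
m(k) = 1/9
j(-22)*(m(18) - 867) = -22*(1/9 - 867) = -22*(-7802/9) = 171644/9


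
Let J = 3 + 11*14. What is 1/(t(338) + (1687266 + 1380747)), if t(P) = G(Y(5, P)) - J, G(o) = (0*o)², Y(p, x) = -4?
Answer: 1/3067856 ≈ 3.2596e-7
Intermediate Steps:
J = 157 (J = 3 + 154 = 157)
G(o) = 0 (G(o) = 0² = 0)
t(P) = -157 (t(P) = 0 - 1*157 = 0 - 157 = -157)
1/(t(338) + (1687266 + 1380747)) = 1/(-157 + (1687266 + 1380747)) = 1/(-157 + 3068013) = 1/3067856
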